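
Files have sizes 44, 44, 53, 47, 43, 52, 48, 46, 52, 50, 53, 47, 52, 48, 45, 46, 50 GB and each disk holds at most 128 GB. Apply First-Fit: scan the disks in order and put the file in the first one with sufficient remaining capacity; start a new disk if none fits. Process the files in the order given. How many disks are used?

44 GB → disk 1 (remaining 84 GB)
44 GB → disk 1 (remaining 40 GB)
53 GB → disk 2 (remaining 75 GB)
47 GB → disk 2 (remaining 28 GB)
43 GB → disk 3 (remaining 85 GB)
52 GB → disk 3 (remaining 33 GB)
48 GB → disk 4 (remaining 80 GB)
46 GB → disk 4 (remaining 34 GB)
52 GB → disk 5 (remaining 76 GB)
50 GB → disk 5 (remaining 26 GB)
53 GB → disk 6 (remaining 75 GB)
47 GB → disk 6 (remaining 28 GB)
52 GB → disk 7 (remaining 76 GB)
48 GB → disk 7 (remaining 28 GB)
45 GB → disk 8 (remaining 83 GB)
46 GB → disk 8 (remaining 37 GB)
50 GB → disk 9 (remaining 78 GB)

9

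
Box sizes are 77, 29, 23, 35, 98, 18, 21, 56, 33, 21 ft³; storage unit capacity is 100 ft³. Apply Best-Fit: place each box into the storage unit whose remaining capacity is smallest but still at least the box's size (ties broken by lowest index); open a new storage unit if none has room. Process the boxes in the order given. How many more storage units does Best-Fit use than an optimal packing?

0

Best-Fit: [77,23] [29,35,18] [98] [21,56,21] [33] → 5 storage units.
Total size 411 ft³; any packing needs at least ⌈411/100⌉ = 5 storage units.
So 5 is already optimal.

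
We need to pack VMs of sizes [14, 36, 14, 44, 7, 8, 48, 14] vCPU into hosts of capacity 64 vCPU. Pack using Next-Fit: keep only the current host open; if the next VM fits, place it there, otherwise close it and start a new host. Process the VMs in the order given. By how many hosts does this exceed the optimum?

Next-Fit: [14,36,14] [44,7,8] [48,14] → 3 hosts.
Total size 185 vCPU; any packing needs at least ⌈185/64⌉ = 3 hosts.
So 3 is already optimal.

0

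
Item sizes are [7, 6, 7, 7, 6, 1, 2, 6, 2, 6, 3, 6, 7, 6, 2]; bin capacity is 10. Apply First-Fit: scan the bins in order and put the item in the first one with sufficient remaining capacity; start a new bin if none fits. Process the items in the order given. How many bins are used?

10 bins

bin 1: place 7, 3 left
bin 2: place 6, 4 left
bin 3: place 7, 3 left
bin 4: place 7, 3 left
bin 5: place 6, 4 left
bin 1: place 1, 2 left
bin 1: place 2, 0 left
bin 6: place 6, 4 left
bin 2: place 2, 2 left
bin 7: place 6, 4 left
bin 3: place 3, 0 left
bin 8: place 6, 4 left
bin 9: place 7, 3 left
bin 10: place 6, 4 left
bin 2: place 2, 0 left
Final bins: [7,1,2] [6,2,2] [7,3] [7] [6] [6] [6] [6] [7] [6].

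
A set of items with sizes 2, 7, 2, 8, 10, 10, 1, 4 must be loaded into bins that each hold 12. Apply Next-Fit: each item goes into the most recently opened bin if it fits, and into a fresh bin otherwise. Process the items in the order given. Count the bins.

Put 2 in bin 1; 10 remain.
Put 7 in bin 1; 3 remain.
Put 2 in bin 1; 1 remain.
Put 8 in bin 2; 4 remain.
Put 10 in bin 3; 2 remain.
Put 10 in bin 4; 2 remain.
Put 1 in bin 4; 1 remain.
Put 4 in bin 5; 8 remain.
Final bins: [2,7,2] [8] [10] [10,1] [4].

5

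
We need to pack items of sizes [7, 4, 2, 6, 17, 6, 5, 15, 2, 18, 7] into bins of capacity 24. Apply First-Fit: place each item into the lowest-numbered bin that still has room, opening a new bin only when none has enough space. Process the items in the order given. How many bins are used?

Put 7 in bin 1; 17 remain.
Put 4 in bin 1; 13 remain.
Put 2 in bin 1; 11 remain.
Put 6 in bin 1; 5 remain.
Put 17 in bin 2; 7 remain.
Put 6 in bin 2; 1 remain.
Put 5 in bin 1; 0 remain.
Put 15 in bin 3; 9 remain.
Put 2 in bin 3; 7 remain.
Put 18 in bin 4; 6 remain.
Put 7 in bin 3; 0 remain.
Final bins: [7,4,2,6,5] [17,6] [15,2,7] [18].

4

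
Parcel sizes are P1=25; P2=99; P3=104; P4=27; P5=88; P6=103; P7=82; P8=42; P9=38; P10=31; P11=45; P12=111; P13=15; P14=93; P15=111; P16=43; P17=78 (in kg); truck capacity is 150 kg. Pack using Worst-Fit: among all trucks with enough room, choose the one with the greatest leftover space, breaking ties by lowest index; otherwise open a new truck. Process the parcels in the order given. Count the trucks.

P1 (25 kg) → truck 1 (remaining 125 kg)
P2 (99 kg) → truck 1 (remaining 26 kg)
P3 (104 kg) → truck 2 (remaining 46 kg)
P4 (27 kg) → truck 2 (remaining 19 kg)
P5 (88 kg) → truck 3 (remaining 62 kg)
P6 (103 kg) → truck 4 (remaining 47 kg)
P7 (82 kg) → truck 5 (remaining 68 kg)
P8 (42 kg) → truck 5 (remaining 26 kg)
P9 (38 kg) → truck 3 (remaining 24 kg)
P10 (31 kg) → truck 4 (remaining 16 kg)
P11 (45 kg) → truck 6 (remaining 105 kg)
P12 (111 kg) → truck 7 (remaining 39 kg)
P13 (15 kg) → truck 6 (remaining 90 kg)
P14 (93 kg) → truck 8 (remaining 57 kg)
P15 (111 kg) → truck 9 (remaining 39 kg)
P16 (43 kg) → truck 6 (remaining 47 kg)
P17 (78 kg) → truck 10 (remaining 72 kg)
Final trucks: [25,99] [104,27] [88,38] [103,31] [82,42] [45,15,43] [111] [93] [111] [78].

10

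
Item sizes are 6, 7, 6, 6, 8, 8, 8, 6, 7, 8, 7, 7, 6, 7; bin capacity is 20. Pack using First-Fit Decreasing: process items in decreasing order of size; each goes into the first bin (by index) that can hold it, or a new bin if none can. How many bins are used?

6

Sorted descending: 8, 8, 8, 8, 7, 7, 7, 7, 7, 6, 6, 6, 6, 6.
bin 1: place 8, 12 left
bin 1: place 8, 4 left
bin 2: place 8, 12 left
bin 2: place 8, 4 left
bin 3: place 7, 13 left
bin 3: place 7, 6 left
bin 4: place 7, 13 left
bin 4: place 7, 6 left
bin 5: place 7, 13 left
bin 3: place 6, 0 left
bin 4: place 6, 0 left
bin 5: place 6, 7 left
bin 5: place 6, 1 left
bin 6: place 6, 14 left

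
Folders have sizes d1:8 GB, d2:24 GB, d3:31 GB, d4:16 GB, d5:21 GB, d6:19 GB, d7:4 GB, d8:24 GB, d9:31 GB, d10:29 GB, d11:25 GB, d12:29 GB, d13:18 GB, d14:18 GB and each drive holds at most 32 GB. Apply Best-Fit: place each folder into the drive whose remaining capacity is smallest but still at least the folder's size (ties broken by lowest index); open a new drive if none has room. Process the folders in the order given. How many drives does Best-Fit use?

d1 (8 GB) → drive 1 (remaining 24 GB)
d2 (24 GB) → drive 1 (remaining 0 GB)
d3 (31 GB) → drive 2 (remaining 1 GB)
d4 (16 GB) → drive 3 (remaining 16 GB)
d5 (21 GB) → drive 4 (remaining 11 GB)
d6 (19 GB) → drive 5 (remaining 13 GB)
d7 (4 GB) → drive 4 (remaining 7 GB)
d8 (24 GB) → drive 6 (remaining 8 GB)
d9 (31 GB) → drive 7 (remaining 1 GB)
d10 (29 GB) → drive 8 (remaining 3 GB)
d11 (25 GB) → drive 9 (remaining 7 GB)
d12 (29 GB) → drive 10 (remaining 3 GB)
d13 (18 GB) → drive 11 (remaining 14 GB)
d14 (18 GB) → drive 12 (remaining 14 GB)

12 drives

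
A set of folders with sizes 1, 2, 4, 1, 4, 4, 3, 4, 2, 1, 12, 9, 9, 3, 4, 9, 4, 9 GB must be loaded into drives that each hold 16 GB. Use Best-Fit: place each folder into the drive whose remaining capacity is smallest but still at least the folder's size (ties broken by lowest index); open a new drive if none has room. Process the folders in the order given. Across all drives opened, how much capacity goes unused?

1 GB → drive 1 (remaining 15 GB)
2 GB → drive 1 (remaining 13 GB)
4 GB → drive 1 (remaining 9 GB)
1 GB → drive 1 (remaining 8 GB)
4 GB → drive 1 (remaining 4 GB)
4 GB → drive 1 (remaining 0 GB)
3 GB → drive 2 (remaining 13 GB)
4 GB → drive 2 (remaining 9 GB)
2 GB → drive 2 (remaining 7 GB)
1 GB → drive 2 (remaining 6 GB)
12 GB → drive 3 (remaining 4 GB)
9 GB → drive 4 (remaining 7 GB)
9 GB → drive 5 (remaining 7 GB)
3 GB → drive 3 (remaining 1 GB)
4 GB → drive 2 (remaining 2 GB)
9 GB → drive 6 (remaining 7 GB)
4 GB → drive 4 (remaining 3 GB)
9 GB → drive 7 (remaining 7 GB)
7 drives × 16 GB = 112 GB; used 85 GB; unused 27 GB.

27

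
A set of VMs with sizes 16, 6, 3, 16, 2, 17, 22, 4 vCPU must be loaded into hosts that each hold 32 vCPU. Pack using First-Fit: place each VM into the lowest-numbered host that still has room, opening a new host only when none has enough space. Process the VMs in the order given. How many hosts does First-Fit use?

4

Put 16 vCPU in host 1; 16 vCPU remain.
Put 6 vCPU in host 1; 10 vCPU remain.
Put 3 vCPU in host 1; 7 vCPU remain.
Put 16 vCPU in host 2; 16 vCPU remain.
Put 2 vCPU in host 1; 5 vCPU remain.
Put 17 vCPU in host 3; 15 vCPU remain.
Put 22 vCPU in host 4; 10 vCPU remain.
Put 4 vCPU in host 1; 1 vCPU remain.
Final hosts: [16,6,3,2,4] [16] [17] [22].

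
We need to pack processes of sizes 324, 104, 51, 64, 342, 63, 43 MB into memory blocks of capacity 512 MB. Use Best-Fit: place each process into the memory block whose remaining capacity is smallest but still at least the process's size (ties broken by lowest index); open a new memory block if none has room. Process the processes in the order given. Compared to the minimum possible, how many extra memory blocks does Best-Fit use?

Best-Fit: [324,104,51] [64,342,63,43] → 2 memory blocks.
Total size 991 MB; any packing needs at least ⌈991/512⌉ = 2 memory blocks.
So 2 is already optimal.

0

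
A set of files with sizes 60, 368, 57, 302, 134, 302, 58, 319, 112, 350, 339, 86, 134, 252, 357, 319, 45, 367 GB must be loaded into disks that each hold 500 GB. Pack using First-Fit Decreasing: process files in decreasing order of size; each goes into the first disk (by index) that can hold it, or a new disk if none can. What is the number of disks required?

Sorted descending: 368, 367, 357, 350, 339, 319, 319, 302, 302, 252, 134, 134, 112, 86, 60, 58, 57, 45.
368 GB → disk 1 (remaining 132 GB)
367 GB → disk 2 (remaining 133 GB)
357 GB → disk 3 (remaining 143 GB)
350 GB → disk 4 (remaining 150 GB)
339 GB → disk 5 (remaining 161 GB)
319 GB → disk 6 (remaining 181 GB)
319 GB → disk 7 (remaining 181 GB)
302 GB → disk 8 (remaining 198 GB)
302 GB → disk 9 (remaining 198 GB)
252 GB → disk 10 (remaining 248 GB)
134 GB → disk 3 (remaining 9 GB)
134 GB → disk 4 (remaining 16 GB)
112 GB → disk 1 (remaining 20 GB)
86 GB → disk 2 (remaining 47 GB)
60 GB → disk 5 (remaining 101 GB)
58 GB → disk 5 (remaining 43 GB)
57 GB → disk 6 (remaining 124 GB)
45 GB → disk 2 (remaining 2 GB)
Final disks: [368,112] [367,86,45] [357,134] [350,134] [339,60,58] [319,57] [319] [302] [302] [252].

10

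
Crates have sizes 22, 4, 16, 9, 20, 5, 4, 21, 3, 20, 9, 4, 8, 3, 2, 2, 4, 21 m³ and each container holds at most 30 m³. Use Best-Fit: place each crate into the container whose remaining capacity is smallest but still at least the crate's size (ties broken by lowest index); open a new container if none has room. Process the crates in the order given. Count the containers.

6

container 1: place 22 m³, 8 m³ left
container 1: place 4 m³, 4 m³ left
container 2: place 16 m³, 14 m³ left
container 2: place 9 m³, 5 m³ left
container 3: place 20 m³, 10 m³ left
container 2: place 5 m³, 0 m³ left
container 1: place 4 m³, 0 m³ left
container 4: place 21 m³, 9 m³ left
container 4: place 3 m³, 6 m³ left
container 5: place 20 m³, 10 m³ left
container 3: place 9 m³, 1 m³ left
container 4: place 4 m³, 2 m³ left
container 5: place 8 m³, 2 m³ left
container 6: place 3 m³, 27 m³ left
container 4: place 2 m³, 0 m³ left
container 5: place 2 m³, 0 m³ left
container 6: place 4 m³, 23 m³ left
container 6: place 21 m³, 2 m³ left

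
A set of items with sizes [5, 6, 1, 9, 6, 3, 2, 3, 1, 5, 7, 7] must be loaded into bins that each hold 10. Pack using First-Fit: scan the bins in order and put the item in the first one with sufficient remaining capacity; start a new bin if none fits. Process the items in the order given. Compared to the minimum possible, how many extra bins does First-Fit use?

First-Fit: [5,1,3,1] [6,2] [9] [6,3] [5] [7] [7] → 7 bins.
Total size 55; any packing needs at least ⌈55/10⌉ = 6 bins.
An optimal packing achieves that bound: [9,1] [7,3] [7,3] [6,2,1] [6] [5,5] → 6 bins.
Excess: 7 − 6 = 1.

1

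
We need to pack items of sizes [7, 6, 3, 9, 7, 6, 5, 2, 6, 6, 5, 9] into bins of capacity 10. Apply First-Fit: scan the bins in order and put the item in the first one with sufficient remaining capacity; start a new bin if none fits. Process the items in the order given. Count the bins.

9 bins

bin 1: place 7, 3 left
bin 2: place 6, 4 left
bin 1: place 3, 0 left
bin 3: place 9, 1 left
bin 4: place 7, 3 left
bin 5: place 6, 4 left
bin 6: place 5, 5 left
bin 2: place 2, 2 left
bin 7: place 6, 4 left
bin 8: place 6, 4 left
bin 6: place 5, 0 left
bin 9: place 9, 1 left
Final bins: [7,3] [6,2] [9] [7] [6] [5,5] [6] [6] [9].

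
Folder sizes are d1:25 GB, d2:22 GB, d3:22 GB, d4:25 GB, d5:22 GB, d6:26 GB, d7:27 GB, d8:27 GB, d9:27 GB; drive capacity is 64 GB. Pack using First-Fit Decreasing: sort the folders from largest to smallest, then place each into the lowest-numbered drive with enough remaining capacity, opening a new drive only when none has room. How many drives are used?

Sorted descending: 27, 27, 27, 26, 25, 25, 22, 22, 22.
Put 27 GB in drive 1; 37 GB remain.
Put 27 GB in drive 1; 10 GB remain.
Put 27 GB in drive 2; 37 GB remain.
Put 26 GB in drive 2; 11 GB remain.
Put 25 GB in drive 3; 39 GB remain.
Put 25 GB in drive 3; 14 GB remain.
Put 22 GB in drive 4; 42 GB remain.
Put 22 GB in drive 4; 20 GB remain.
Put 22 GB in drive 5; 42 GB remain.

5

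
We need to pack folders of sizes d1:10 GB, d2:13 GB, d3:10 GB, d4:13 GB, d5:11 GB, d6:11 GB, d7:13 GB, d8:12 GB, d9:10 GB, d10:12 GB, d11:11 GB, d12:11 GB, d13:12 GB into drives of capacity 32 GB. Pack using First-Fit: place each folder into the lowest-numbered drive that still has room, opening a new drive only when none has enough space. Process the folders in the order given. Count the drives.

drive 1: place d1 (10 GB), 22 GB left
drive 1: place d2 (13 GB), 9 GB left
drive 2: place d3 (10 GB), 22 GB left
drive 2: place d4 (13 GB), 9 GB left
drive 3: place d5 (11 GB), 21 GB left
drive 3: place d6 (11 GB), 10 GB left
drive 4: place d7 (13 GB), 19 GB left
drive 4: place d8 (12 GB), 7 GB left
drive 3: place d9 (10 GB), 0 GB left
drive 5: place d10 (12 GB), 20 GB left
drive 5: place d11 (11 GB), 9 GB left
drive 6: place d12 (11 GB), 21 GB left
drive 6: place d13 (12 GB), 9 GB left

6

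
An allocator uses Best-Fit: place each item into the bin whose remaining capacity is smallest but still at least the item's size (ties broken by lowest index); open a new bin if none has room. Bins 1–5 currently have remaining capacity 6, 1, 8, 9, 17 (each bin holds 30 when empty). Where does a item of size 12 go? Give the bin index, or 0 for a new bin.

Bins with room: bin 5 (17).
Tightest fit is bin 5 with 17 free.

5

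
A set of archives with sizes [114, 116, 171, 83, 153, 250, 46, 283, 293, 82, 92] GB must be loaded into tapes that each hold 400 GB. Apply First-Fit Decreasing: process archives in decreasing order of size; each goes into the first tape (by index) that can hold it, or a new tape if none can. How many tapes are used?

Sorted descending: 293, 283, 250, 171, 153, 116, 114, 92, 83, 82, 46.
Put 293 GB in tape 1; 107 GB remain.
Put 283 GB in tape 2; 117 GB remain.
Put 250 GB in tape 3; 150 GB remain.
Put 171 GB in tape 4; 229 GB remain.
Put 153 GB in tape 4; 76 GB remain.
Put 116 GB in tape 2; 1 GB remain.
Put 114 GB in tape 3; 36 GB remain.
Put 92 GB in tape 1; 15 GB remain.
Put 83 GB in tape 5; 317 GB remain.
Put 82 GB in tape 5; 235 GB remain.
Put 46 GB in tape 4; 30 GB remain.

5 tapes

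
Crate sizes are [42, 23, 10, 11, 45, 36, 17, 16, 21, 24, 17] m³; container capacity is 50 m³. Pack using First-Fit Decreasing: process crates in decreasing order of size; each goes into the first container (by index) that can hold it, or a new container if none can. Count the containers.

6

Sorted descending: 45, 42, 36, 24, 23, 21, 17, 17, 16, 11, 10.
container 1: place 45 m³, 5 m³ left
container 2: place 42 m³, 8 m³ left
container 3: place 36 m³, 14 m³ left
container 4: place 24 m³, 26 m³ left
container 4: place 23 m³, 3 m³ left
container 5: place 21 m³, 29 m³ left
container 5: place 17 m³, 12 m³ left
container 6: place 17 m³, 33 m³ left
container 6: place 16 m³, 17 m³ left
container 3: place 11 m³, 3 m³ left
container 5: place 10 m³, 2 m³ left
Final containers: [45] [42] [36,11] [24,23] [21,17,10] [17,16].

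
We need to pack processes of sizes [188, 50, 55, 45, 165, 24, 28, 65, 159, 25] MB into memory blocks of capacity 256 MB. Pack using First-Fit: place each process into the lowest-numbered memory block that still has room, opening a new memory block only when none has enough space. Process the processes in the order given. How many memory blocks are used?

Put 188 MB in memory block 1; 68 MB remain.
Put 50 MB in memory block 1; 18 MB remain.
Put 55 MB in memory block 2; 201 MB remain.
Put 45 MB in memory block 2; 156 MB remain.
Put 165 MB in memory block 3; 91 MB remain.
Put 24 MB in memory block 2; 132 MB remain.
Put 28 MB in memory block 2; 104 MB remain.
Put 65 MB in memory block 2; 39 MB remain.
Put 159 MB in memory block 4; 97 MB remain.
Put 25 MB in memory block 2; 14 MB remain.

4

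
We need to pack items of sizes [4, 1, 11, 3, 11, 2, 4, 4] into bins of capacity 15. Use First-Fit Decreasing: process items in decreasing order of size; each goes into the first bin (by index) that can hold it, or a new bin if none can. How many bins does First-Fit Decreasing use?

Sorted descending: 11, 11, 4, 4, 4, 3, 2, 1.
bin 1: place 11, 4 left
bin 2: place 11, 4 left
bin 1: place 4, 0 left
bin 2: place 4, 0 left
bin 3: place 4, 11 left
bin 3: place 3, 8 left
bin 3: place 2, 6 left
bin 3: place 1, 5 left
Final bins: [11,4] [11,4] [4,3,2,1].

3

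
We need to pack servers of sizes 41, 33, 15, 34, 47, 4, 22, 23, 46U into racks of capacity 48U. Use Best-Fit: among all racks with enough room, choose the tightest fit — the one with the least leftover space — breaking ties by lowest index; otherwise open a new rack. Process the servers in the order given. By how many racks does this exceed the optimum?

Best-Fit: [41,4] [33,15] [34] [47] [22,23] [46] → 6 racks.
Total size 265U; any packing needs at least ⌈265/48⌉ = 6 racks.
So 6 is already optimal.

0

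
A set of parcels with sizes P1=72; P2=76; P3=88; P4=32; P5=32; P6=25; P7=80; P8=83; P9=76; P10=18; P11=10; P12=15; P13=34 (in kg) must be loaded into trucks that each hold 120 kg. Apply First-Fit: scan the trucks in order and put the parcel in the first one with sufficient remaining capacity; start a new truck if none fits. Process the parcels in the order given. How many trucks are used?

6

P1 (72 kg) → truck 1 (remaining 48 kg)
P2 (76 kg) → truck 2 (remaining 44 kg)
P3 (88 kg) → truck 3 (remaining 32 kg)
P4 (32 kg) → truck 1 (remaining 16 kg)
P5 (32 kg) → truck 2 (remaining 12 kg)
P6 (25 kg) → truck 3 (remaining 7 kg)
P7 (80 kg) → truck 4 (remaining 40 kg)
P8 (83 kg) → truck 5 (remaining 37 kg)
P9 (76 kg) → truck 6 (remaining 44 kg)
P10 (18 kg) → truck 4 (remaining 22 kg)
P11 (10 kg) → truck 1 (remaining 6 kg)
P12 (15 kg) → truck 4 (remaining 7 kg)
P13 (34 kg) → truck 5 (remaining 3 kg)
Final trucks: [72,32,10] [76,32] [88,25] [80,18,15] [83,34] [76].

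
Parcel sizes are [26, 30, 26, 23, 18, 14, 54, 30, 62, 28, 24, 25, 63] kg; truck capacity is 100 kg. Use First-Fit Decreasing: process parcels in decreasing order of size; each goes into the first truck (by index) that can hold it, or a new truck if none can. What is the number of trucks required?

Sorted descending: 63, 62, 54, 30, 30, 28, 26, 26, 25, 24, 23, 18, 14.
truck 1: place 63 kg, 37 kg left
truck 2: place 62 kg, 38 kg left
truck 3: place 54 kg, 46 kg left
truck 1: place 30 kg, 7 kg left
truck 2: place 30 kg, 8 kg left
truck 3: place 28 kg, 18 kg left
truck 4: place 26 kg, 74 kg left
truck 4: place 26 kg, 48 kg left
truck 4: place 25 kg, 23 kg left
truck 5: place 24 kg, 76 kg left
truck 4: place 23 kg, 0 kg left
truck 3: place 18 kg, 0 kg left
truck 5: place 14 kg, 62 kg left

5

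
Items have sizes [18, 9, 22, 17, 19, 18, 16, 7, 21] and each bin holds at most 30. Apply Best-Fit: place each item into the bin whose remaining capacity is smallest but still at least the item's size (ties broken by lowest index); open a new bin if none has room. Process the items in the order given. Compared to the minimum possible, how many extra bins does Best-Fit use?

Best-Fit: [18,9] [22,7] [17] [19] [18] [16] [21] → 7 bins.
7 items exceed 15 (half the capacity), and no two of those can share a bin, so at least 7 bins are needed.
So 7 is already optimal.

0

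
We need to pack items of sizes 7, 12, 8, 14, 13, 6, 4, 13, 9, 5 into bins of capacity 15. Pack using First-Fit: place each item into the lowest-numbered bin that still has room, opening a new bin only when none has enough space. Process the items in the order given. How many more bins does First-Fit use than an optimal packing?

First-Fit: [7,8] [12] [14] [13] [6,4,5] [13] [9] → 7 bins.
Total size 91; any packing needs at least ⌈91/15⌉ = 7 bins.
So 7 is already optimal.

0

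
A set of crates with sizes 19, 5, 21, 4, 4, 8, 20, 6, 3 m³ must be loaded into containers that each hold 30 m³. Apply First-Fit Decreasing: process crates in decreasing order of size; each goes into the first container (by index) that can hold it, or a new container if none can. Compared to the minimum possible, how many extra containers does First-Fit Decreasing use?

1

First-Fit Decreasing: [21,8] [20,6,4] [19,5,4] [3] → 4 containers.
Total size 90 m³; any packing needs at least ⌈90/30⌉ = 3 containers.
An optimal packing achieves that bound: [21,5,4] [20,6,4] [19,8,3] → 3 containers.
Excess: 4 − 3 = 1.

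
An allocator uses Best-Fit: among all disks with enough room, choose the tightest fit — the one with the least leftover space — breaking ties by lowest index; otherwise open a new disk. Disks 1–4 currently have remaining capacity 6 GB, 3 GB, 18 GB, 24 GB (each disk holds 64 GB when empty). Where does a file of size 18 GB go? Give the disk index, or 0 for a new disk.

3

Disks with room: disk 3 (18 GB), disk 4 (24 GB).
Tightest fit is disk 3 with 18 GB free.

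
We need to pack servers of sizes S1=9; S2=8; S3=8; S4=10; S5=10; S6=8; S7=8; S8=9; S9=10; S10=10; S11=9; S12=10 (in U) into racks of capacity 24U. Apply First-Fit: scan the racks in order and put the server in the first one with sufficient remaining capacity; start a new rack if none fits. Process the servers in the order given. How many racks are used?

6

rack 1: place S1 (9U), 15U left
rack 1: place S2 (8U), 7U left
rack 2: place S3 (8U), 16U left
rack 2: place S4 (10U), 6U left
rack 3: place S5 (10U), 14U left
rack 3: place S6 (8U), 6U left
rack 4: place S7 (8U), 16U left
rack 4: place S8 (9U), 7U left
rack 5: place S9 (10U), 14U left
rack 5: place S10 (10U), 4U left
rack 6: place S11 (9U), 15U left
rack 6: place S12 (10U), 5U left
Final racks: [9,8] [8,10] [10,8] [8,9] [10,10] [9,10].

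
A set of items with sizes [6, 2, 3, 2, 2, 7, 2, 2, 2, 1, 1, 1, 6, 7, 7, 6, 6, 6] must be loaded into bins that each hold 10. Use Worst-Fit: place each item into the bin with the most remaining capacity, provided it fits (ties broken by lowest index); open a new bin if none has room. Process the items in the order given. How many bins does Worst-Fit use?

bin 1: place 6, 4 left
bin 1: place 2, 2 left
bin 2: place 3, 7 left
bin 2: place 2, 5 left
bin 2: place 2, 3 left
bin 3: place 7, 3 left
bin 2: place 2, 1 left
bin 3: place 2, 1 left
bin 1: place 2, 0 left
bin 2: place 1, 0 left
bin 3: place 1, 0 left
bin 4: place 1, 9 left
bin 4: place 6, 3 left
bin 5: place 7, 3 left
bin 6: place 7, 3 left
bin 7: place 6, 4 left
bin 8: place 6, 4 left
bin 9: place 6, 4 left

9 bins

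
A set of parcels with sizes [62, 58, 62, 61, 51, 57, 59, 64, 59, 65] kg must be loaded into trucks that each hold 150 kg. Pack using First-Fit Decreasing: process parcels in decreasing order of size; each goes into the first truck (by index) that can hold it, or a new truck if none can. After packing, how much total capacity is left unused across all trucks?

Sorted descending: 65, 64, 62, 62, 61, 59, 59, 58, 57, 51.
truck 1: place 65 kg, 85 kg left
truck 1: place 64 kg, 21 kg left
truck 2: place 62 kg, 88 kg left
truck 2: place 62 kg, 26 kg left
truck 3: place 61 kg, 89 kg left
truck 3: place 59 kg, 30 kg left
truck 4: place 59 kg, 91 kg left
truck 4: place 58 kg, 33 kg left
truck 5: place 57 kg, 93 kg left
truck 5: place 51 kg, 42 kg left
5 trucks × 150 kg = 750 kg; used 598 kg; unused 152 kg.

152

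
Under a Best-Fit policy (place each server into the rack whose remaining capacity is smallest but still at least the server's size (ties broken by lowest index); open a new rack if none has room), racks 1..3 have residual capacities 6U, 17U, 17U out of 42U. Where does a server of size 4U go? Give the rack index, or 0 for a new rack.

1

Racks with room: rack 1 (6U), rack 2 (17U), rack 3 (17U).
Tightest fit is rack 1 with 6U free.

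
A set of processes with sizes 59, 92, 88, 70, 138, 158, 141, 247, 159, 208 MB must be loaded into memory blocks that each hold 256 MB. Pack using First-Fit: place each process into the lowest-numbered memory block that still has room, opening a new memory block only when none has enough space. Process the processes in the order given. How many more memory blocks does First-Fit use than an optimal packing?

1

First-Fit: [59,92,88] [70,138] [158] [141] [247] [159] [208] → 7 memory blocks.
Total size 1360 MB; any packing needs at least ⌈1360/256⌉ = 6 memory blocks.
An optimal packing achieves that bound: [247] [208] [159,92] [158,88] [141,70] [138,59] → 6 memory blocks.
Excess: 7 − 6 = 1.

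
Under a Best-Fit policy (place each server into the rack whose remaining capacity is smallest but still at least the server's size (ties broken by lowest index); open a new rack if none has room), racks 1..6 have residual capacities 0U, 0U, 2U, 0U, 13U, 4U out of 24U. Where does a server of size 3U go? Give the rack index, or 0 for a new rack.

Racks with room: rack 5 (13U), rack 6 (4U).
Tightest fit is rack 6 with 4U free.

6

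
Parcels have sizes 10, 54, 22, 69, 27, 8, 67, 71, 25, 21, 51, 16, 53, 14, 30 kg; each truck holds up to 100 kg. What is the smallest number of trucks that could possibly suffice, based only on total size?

6

Total size = 10 + 54 + 22 + 69 + 27 + 8 + 67 + 71 + 25 + 21 + 51 + 16 + 53 + 14 + 30 = 538 kg.
⌈538 / 100⌉ = 6.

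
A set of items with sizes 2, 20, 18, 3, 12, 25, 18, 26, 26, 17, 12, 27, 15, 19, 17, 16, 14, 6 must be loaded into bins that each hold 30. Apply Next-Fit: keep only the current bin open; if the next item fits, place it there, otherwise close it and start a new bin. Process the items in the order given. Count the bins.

14 bins

Put 2 in bin 1; 28 remain.
Put 20 in bin 1; 8 remain.
Put 18 in bin 2; 12 remain.
Put 3 in bin 2; 9 remain.
Put 12 in bin 3; 18 remain.
Put 25 in bin 4; 5 remain.
Put 18 in bin 5; 12 remain.
Put 26 in bin 6; 4 remain.
Put 26 in bin 7; 4 remain.
Put 17 in bin 8; 13 remain.
Put 12 in bin 8; 1 remain.
Put 27 in bin 9; 3 remain.
Put 15 in bin 10; 15 remain.
Put 19 in bin 11; 11 remain.
Put 17 in bin 12; 13 remain.
Put 16 in bin 13; 14 remain.
Put 14 in bin 13; 0 remain.
Put 6 in bin 14; 24 remain.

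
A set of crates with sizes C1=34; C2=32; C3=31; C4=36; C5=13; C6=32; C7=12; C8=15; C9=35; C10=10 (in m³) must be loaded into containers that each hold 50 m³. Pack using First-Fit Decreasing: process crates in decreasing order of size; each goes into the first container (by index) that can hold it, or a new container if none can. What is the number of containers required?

6 containers

Sorted descending: 36, 35, 34, 32, 32, 31, 15, 13, 12, 10.
36 m³ → container 1 (remaining 14 m³)
35 m³ → container 2 (remaining 15 m³)
34 m³ → container 3 (remaining 16 m³)
32 m³ → container 4 (remaining 18 m³)
32 m³ → container 5 (remaining 18 m³)
31 m³ → container 6 (remaining 19 m³)
15 m³ → container 2 (remaining 0 m³)
13 m³ → container 1 (remaining 1 m³)
12 m³ → container 3 (remaining 4 m³)
10 m³ → container 4 (remaining 8 m³)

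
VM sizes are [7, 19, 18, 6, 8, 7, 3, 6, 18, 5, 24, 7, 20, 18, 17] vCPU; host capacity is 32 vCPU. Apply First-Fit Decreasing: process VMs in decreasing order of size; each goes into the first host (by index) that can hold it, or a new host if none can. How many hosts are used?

7 hosts

Sorted descending: 24, 20, 19, 18, 18, 18, 17, 8, 7, 7, 7, 6, 6, 5, 3.
host 1: place 24 vCPU, 8 vCPU left
host 2: place 20 vCPU, 12 vCPU left
host 3: place 19 vCPU, 13 vCPU left
host 4: place 18 vCPU, 14 vCPU left
host 5: place 18 vCPU, 14 vCPU left
host 6: place 18 vCPU, 14 vCPU left
host 7: place 17 vCPU, 15 vCPU left
host 1: place 8 vCPU, 0 vCPU left
host 2: place 7 vCPU, 5 vCPU left
host 3: place 7 vCPU, 6 vCPU left
host 4: place 7 vCPU, 7 vCPU left
host 3: place 6 vCPU, 0 vCPU left
host 4: place 6 vCPU, 1 vCPU left
host 2: place 5 vCPU, 0 vCPU left
host 5: place 3 vCPU, 11 vCPU left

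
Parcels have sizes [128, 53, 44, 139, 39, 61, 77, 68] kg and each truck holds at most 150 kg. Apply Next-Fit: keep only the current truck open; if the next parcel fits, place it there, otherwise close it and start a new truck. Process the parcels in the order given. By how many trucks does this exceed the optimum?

Next-Fit: [128] [53,44] [139] [39,61] [77,68] → 5 trucks.
Total size 609 kg; any packing needs at least ⌈609/150⌉ = 5 trucks.
So 5 is already optimal.

0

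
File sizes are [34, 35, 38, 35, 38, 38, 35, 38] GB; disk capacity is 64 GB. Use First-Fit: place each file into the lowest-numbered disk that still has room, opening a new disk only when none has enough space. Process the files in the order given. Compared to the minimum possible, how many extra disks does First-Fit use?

0

First-Fit: [34] [35] [38] [35] [38] [38] [35] [38] → 8 disks.
8 files exceed 32 GB (half the capacity), and no two of those can share a disk, so at least 8 disks are needed.
So 8 is already optimal.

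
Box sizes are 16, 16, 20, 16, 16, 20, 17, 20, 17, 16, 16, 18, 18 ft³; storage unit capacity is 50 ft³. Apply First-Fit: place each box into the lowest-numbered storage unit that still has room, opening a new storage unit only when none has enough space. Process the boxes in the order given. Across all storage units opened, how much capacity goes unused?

storage unit 1: place 16 ft³, 34 ft³ left
storage unit 1: place 16 ft³, 18 ft³ left
storage unit 2: place 20 ft³, 30 ft³ left
storage unit 1: place 16 ft³, 2 ft³ left
storage unit 2: place 16 ft³, 14 ft³ left
storage unit 3: place 20 ft³, 30 ft³ left
storage unit 3: place 17 ft³, 13 ft³ left
storage unit 4: place 20 ft³, 30 ft³ left
storage unit 4: place 17 ft³, 13 ft³ left
storage unit 5: place 16 ft³, 34 ft³ left
storage unit 5: place 16 ft³, 18 ft³ left
storage unit 5: place 18 ft³, 0 ft³ left
storage unit 6: place 18 ft³, 32 ft³ left
6 storage units × 50 ft³ = 300 ft³; used 226 ft³; unused 74 ft³.

74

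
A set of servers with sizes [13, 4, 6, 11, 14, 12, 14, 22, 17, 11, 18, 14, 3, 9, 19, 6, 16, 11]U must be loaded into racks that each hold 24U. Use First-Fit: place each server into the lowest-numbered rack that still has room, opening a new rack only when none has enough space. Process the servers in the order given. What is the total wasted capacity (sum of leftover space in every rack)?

44

rack 1: place 13U, 11U left
rack 1: place 4U, 7U left
rack 1: place 6U, 1U left
rack 2: place 11U, 13U left
rack 3: place 14U, 10U left
rack 2: place 12U, 1U left
rack 4: place 14U, 10U left
rack 5: place 22U, 2U left
rack 6: place 17U, 7U left
rack 7: place 11U, 13U left
rack 8: place 18U, 6U left
rack 9: place 14U, 10U left
rack 3: place 3U, 7U left
rack 4: place 9U, 1U left
rack 10: place 19U, 5U left
rack 3: place 6U, 1U left
rack 11: place 16U, 8U left
rack 7: place 11U, 2U left
11 racks × 24U = 264U; used 220U; unused 44U.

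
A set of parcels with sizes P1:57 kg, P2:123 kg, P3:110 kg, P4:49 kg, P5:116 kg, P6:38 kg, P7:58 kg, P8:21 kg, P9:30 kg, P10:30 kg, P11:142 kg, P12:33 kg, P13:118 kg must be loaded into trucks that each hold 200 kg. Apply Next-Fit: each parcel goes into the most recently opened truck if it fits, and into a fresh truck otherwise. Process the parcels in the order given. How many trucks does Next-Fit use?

6 trucks

P1 (57 kg) → truck 1 (remaining 143 kg)
P2 (123 kg) → truck 1 (remaining 20 kg)
P3 (110 kg) → truck 2 (remaining 90 kg)
P4 (49 kg) → truck 2 (remaining 41 kg)
P5 (116 kg) → truck 3 (remaining 84 kg)
P6 (38 kg) → truck 3 (remaining 46 kg)
P7 (58 kg) → truck 4 (remaining 142 kg)
P8 (21 kg) → truck 4 (remaining 121 kg)
P9 (30 kg) → truck 4 (remaining 91 kg)
P10 (30 kg) → truck 4 (remaining 61 kg)
P11 (142 kg) → truck 5 (remaining 58 kg)
P12 (33 kg) → truck 5 (remaining 25 kg)
P13 (118 kg) → truck 6 (remaining 82 kg)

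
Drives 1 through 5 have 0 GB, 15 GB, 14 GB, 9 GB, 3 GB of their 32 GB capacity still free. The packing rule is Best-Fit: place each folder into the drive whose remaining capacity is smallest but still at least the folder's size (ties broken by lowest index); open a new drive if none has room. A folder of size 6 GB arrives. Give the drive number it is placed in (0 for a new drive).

Drives with room: drive 2 (15 GB), drive 3 (14 GB), drive 4 (9 GB).
Tightest fit is drive 4 with 9 GB free.

4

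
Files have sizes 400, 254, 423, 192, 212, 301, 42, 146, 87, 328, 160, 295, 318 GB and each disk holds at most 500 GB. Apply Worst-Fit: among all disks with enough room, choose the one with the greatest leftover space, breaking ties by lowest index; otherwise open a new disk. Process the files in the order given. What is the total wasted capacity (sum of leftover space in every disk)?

Put 400 GB in disk 1; 100 GB remain.
Put 254 GB in disk 2; 246 GB remain.
Put 423 GB in disk 3; 77 GB remain.
Put 192 GB in disk 2; 54 GB remain.
Put 212 GB in disk 4; 288 GB remain.
Put 301 GB in disk 5; 199 GB remain.
Put 42 GB in disk 4; 246 GB remain.
Put 146 GB in disk 4; 100 GB remain.
Put 87 GB in disk 5; 112 GB remain.
Put 328 GB in disk 6; 172 GB remain.
Put 160 GB in disk 6; 12 GB remain.
Put 295 GB in disk 7; 205 GB remain.
Put 318 GB in disk 8; 182 GB remain.
8 disks × 500 GB = 4000 GB; used 3158 GB; unused 842 GB.

842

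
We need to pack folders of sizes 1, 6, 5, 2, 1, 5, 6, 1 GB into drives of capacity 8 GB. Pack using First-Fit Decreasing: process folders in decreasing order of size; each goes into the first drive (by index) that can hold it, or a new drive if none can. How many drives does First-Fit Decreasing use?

Sorted descending: 6, 6, 5, 5, 2, 1, 1, 1.
drive 1: place 6 GB, 2 GB left
drive 2: place 6 GB, 2 GB left
drive 3: place 5 GB, 3 GB left
drive 4: place 5 GB, 3 GB left
drive 1: place 2 GB, 0 GB left
drive 2: place 1 GB, 1 GB left
drive 2: place 1 GB, 0 GB left
drive 3: place 1 GB, 2 GB left
Final drives: [6,2] [6,1,1] [5,1] [5].

4 drives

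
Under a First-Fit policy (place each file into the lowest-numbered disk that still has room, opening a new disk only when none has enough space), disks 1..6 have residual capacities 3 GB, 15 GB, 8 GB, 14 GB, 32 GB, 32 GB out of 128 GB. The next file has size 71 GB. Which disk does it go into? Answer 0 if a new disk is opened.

No disk has ≥ 71 GB free, so a new disk is opened.

0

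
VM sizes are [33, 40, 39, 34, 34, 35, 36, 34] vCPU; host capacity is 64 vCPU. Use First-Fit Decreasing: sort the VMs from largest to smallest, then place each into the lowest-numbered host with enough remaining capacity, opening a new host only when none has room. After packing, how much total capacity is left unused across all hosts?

227

Sorted descending: 40, 39, 36, 35, 34, 34, 34, 33.
host 1: place 40 vCPU, 24 vCPU left
host 2: place 39 vCPU, 25 vCPU left
host 3: place 36 vCPU, 28 vCPU left
host 4: place 35 vCPU, 29 vCPU left
host 5: place 34 vCPU, 30 vCPU left
host 6: place 34 vCPU, 30 vCPU left
host 7: place 34 vCPU, 30 vCPU left
host 8: place 33 vCPU, 31 vCPU left
8 hosts × 64 vCPU = 512 vCPU; used 285 vCPU; unused 227 vCPU.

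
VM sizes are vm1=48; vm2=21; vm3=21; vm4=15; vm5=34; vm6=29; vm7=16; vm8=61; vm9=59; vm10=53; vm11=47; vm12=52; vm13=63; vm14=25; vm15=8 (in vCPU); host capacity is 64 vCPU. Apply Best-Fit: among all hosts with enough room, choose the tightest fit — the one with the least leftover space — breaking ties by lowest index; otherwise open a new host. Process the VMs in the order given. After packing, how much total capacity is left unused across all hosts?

host 1: place vm1 (48 vCPU), 16 vCPU left
host 2: place vm2 (21 vCPU), 43 vCPU left
host 2: place vm3 (21 vCPU), 22 vCPU left
host 1: place vm4 (15 vCPU), 1 vCPU left
host 3: place vm5 (34 vCPU), 30 vCPU left
host 3: place vm6 (29 vCPU), 1 vCPU left
host 2: place vm7 (16 vCPU), 6 vCPU left
host 4: place vm8 (61 vCPU), 3 vCPU left
host 5: place vm9 (59 vCPU), 5 vCPU left
host 6: place vm10 (53 vCPU), 11 vCPU left
host 7: place vm11 (47 vCPU), 17 vCPU left
host 8: place vm12 (52 vCPU), 12 vCPU left
host 9: place vm13 (63 vCPU), 1 vCPU left
host 10: place vm14 (25 vCPU), 39 vCPU left
host 6: place vm15 (8 vCPU), 3 vCPU left
10 hosts × 64 vCPU = 640 vCPU; used 552 vCPU; unused 88 vCPU.

88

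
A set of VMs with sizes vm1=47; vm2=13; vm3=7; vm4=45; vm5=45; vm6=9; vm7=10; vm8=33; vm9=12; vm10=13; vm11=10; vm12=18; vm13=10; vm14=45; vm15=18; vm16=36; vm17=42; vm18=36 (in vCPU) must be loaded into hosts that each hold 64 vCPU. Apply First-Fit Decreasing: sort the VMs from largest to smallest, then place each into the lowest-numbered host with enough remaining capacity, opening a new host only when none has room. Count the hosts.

8 hosts

Sorted descending: 47, 45, 45, 45, 42, 36, 36, 33, 18, 18, 13, 13, 12, 10, 10, 10, 9, 7.
Put 47 vCPU in host 1; 17 vCPU remain.
Put 45 vCPU in host 2; 19 vCPU remain.
Put 45 vCPU in host 3; 19 vCPU remain.
Put 45 vCPU in host 4; 19 vCPU remain.
Put 42 vCPU in host 5; 22 vCPU remain.
Put 36 vCPU in host 6; 28 vCPU remain.
Put 36 vCPU in host 7; 28 vCPU remain.
Put 33 vCPU in host 8; 31 vCPU remain.
Put 18 vCPU in host 2; 1 vCPU remain.
Put 18 vCPU in host 3; 1 vCPU remain.
Put 13 vCPU in host 1; 4 vCPU remain.
Put 13 vCPU in host 4; 6 vCPU remain.
Put 12 vCPU in host 5; 10 vCPU remain.
Put 10 vCPU in host 5; 0 vCPU remain.
Put 10 vCPU in host 6; 18 vCPU remain.
Put 10 vCPU in host 6; 8 vCPU remain.
Put 9 vCPU in host 7; 19 vCPU remain.
Put 7 vCPU in host 6; 1 vCPU remain.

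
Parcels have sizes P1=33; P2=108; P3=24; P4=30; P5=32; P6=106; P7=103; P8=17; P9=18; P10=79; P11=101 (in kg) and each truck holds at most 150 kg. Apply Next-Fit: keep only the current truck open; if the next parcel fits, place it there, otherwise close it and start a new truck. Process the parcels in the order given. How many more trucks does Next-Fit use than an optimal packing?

1

Next-Fit: [33,108] [24,30,32] [106] [103,17,18] [79] [101] → 6 trucks.
Total size 651 kg; any packing needs at least ⌈651/150⌉ = 5 trucks.
An optimal packing achieves that bound: [108,33] [106,32] [103,30,17] [101,24,18] [79] → 5 trucks.
Excess: 6 − 5 = 1.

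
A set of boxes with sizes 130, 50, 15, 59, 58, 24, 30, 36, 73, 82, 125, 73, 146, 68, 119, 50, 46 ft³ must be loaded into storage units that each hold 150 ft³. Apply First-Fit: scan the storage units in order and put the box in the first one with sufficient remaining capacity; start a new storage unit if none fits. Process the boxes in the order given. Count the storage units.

9 storage units

storage unit 1: place 130 ft³, 20 ft³ left
storage unit 2: place 50 ft³, 100 ft³ left
storage unit 1: place 15 ft³, 5 ft³ left
storage unit 2: place 59 ft³, 41 ft³ left
storage unit 3: place 58 ft³, 92 ft³ left
storage unit 2: place 24 ft³, 17 ft³ left
storage unit 3: place 30 ft³, 62 ft³ left
storage unit 3: place 36 ft³, 26 ft³ left
storage unit 4: place 73 ft³, 77 ft³ left
storage unit 5: place 82 ft³, 68 ft³ left
storage unit 6: place 125 ft³, 25 ft³ left
storage unit 4: place 73 ft³, 4 ft³ left
storage unit 7: place 146 ft³, 4 ft³ left
storage unit 5: place 68 ft³, 0 ft³ left
storage unit 8: place 119 ft³, 31 ft³ left
storage unit 9: place 50 ft³, 100 ft³ left
storage unit 9: place 46 ft³, 54 ft³ left
Final storage units: [130,15] [50,59,24] [58,30,36] [73,73] [82,68] [125] [146] [119] [50,46].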